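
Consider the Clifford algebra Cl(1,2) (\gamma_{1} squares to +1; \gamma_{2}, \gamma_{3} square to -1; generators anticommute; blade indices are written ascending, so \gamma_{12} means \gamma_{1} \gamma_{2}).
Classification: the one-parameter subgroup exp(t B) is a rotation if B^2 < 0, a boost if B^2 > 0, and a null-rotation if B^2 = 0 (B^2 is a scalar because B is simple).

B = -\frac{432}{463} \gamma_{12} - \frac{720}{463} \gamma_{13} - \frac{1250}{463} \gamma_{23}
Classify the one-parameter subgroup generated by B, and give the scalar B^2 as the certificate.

B^2 term by term: the squares give (-\frac{432}{463})^2*(\gamma_{12})^2 + (-\frac{720}{463})^2*(\gamma_{13})^2 + (-\frac{1250}{463})^2*(\gamma_{23})^2 = \frac{186624}{214369}*(+1) + \frac{518400}{214369}*(+1) + \frac{1562500}{214369}*(-1) = -4 (each basis 2-blade squares to minus the product of its generators' squares); cross terms between blades sharing an index anticommute and cancel. So B^2 = -4.
Answer: rotation, certificate B^2 = -4. Check the certificate: B^2 = -4, and that sign is decisive whatever form B takes.


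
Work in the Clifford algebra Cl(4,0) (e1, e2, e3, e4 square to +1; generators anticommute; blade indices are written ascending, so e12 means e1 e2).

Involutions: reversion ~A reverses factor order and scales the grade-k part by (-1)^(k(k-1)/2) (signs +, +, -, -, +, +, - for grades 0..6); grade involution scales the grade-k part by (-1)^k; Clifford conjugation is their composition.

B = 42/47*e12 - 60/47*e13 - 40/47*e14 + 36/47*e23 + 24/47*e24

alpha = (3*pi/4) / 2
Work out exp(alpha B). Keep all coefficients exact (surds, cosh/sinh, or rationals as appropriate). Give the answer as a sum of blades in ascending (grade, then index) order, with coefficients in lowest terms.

B^2 term by term: the squares give (42/47)^2*(e12)^2 + (-60/47)^2*(e13)^2 + (-40/47)^2*(e14)^2 + (36/47)^2*(e23)^2 + (24/47)^2*(e24)^2 = 1764/2209*(-1) + 3600/2209*(-1) + 1600/2209*(-1) + 1296/2209*(-1) + 576/2209*(-1) = -4 (each basis 2-blade squares to minus the product of its generators' squares); cross terms between blades sharing an index anticommute and cancel; the commuting (index-disjoint) pairs give grade-4 terms 2*c*c'*(blade product), which cancel blade by blade — e1234: 2880/2209 - 2880/2209 = 0 — confirming B is simple. So B^2 = -4.
B^2 = -4 — circular case — the even/odd split gives cos and sin: l = 2, alpha*l = 3*pi/4, so exp(alpha B) = cos(3*pi/4) + (sin(3*pi/4)/2)*B = -sqrt(2)/2 + (sqrt(2)/4)*B.
Answer: -sqrt(2)/2 + 21*sqrt(2)/94*e12 - 15*sqrt(2)/47*e13 - 10*sqrt(2)/47*e14 + 9*sqrt(2)/47*e23 + 6*sqrt(2)/47*e24


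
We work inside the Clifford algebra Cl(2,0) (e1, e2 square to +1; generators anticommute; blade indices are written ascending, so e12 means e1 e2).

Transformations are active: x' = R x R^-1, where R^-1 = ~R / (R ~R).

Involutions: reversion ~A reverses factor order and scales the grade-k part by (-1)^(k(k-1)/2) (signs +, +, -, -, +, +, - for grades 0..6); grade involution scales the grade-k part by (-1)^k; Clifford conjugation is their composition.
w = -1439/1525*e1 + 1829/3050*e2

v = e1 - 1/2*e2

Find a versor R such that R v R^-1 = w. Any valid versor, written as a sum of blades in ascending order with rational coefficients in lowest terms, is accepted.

Sketch: the shared square 5/4 makes R = v + w = 86/1525*e1 + 152/1525*e2 the natural versor; its sandwich fixes that direction, negates (v - w)/2, and sends v to w.
Answer: 86/1525*e1 + 152/1525*e2


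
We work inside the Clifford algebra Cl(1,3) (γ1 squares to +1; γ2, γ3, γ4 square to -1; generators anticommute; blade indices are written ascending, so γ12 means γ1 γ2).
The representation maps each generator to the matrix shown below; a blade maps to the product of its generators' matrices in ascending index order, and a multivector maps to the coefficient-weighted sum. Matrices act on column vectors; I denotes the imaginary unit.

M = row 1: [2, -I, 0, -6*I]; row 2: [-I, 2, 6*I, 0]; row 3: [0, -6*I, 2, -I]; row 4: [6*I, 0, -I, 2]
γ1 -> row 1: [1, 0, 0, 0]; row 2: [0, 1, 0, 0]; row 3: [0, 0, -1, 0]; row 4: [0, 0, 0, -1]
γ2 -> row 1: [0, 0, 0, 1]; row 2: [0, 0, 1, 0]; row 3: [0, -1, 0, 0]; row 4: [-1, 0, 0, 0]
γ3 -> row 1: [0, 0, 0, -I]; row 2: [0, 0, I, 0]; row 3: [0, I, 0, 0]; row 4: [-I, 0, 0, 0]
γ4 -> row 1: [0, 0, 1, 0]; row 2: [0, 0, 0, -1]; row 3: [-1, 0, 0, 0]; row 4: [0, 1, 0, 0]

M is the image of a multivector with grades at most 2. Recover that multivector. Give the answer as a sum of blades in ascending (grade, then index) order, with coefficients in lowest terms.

Method: the blade images are trace-orthogonal — tr(rho(e_A) rho(e_B)^-1) = 4 if A = B and 0 otherwise — and rho(e_A)^-1 = (e_A)^2 * rho(e_A) with (e_A)^2 = +1 or -1, so the coefficient of e_A in the preimage is (e_A)^2 * tr(M rho(e_A))/4.
Nonzero projections over blades of grade <= 2: 1: (1)^2 = +1, tr(M 1) = 8, coefficient 2; γ13: (γ13)^2 = +1, tr(M rho(γ13)) = 24, coefficient 6; γ34: (γ34)^2 = -1, tr(M rho(γ34)) = -4, coefficient 1. Every other blade of grade <= 2 projects to 0.
Answer: 2 + 6*γ13 + γ34


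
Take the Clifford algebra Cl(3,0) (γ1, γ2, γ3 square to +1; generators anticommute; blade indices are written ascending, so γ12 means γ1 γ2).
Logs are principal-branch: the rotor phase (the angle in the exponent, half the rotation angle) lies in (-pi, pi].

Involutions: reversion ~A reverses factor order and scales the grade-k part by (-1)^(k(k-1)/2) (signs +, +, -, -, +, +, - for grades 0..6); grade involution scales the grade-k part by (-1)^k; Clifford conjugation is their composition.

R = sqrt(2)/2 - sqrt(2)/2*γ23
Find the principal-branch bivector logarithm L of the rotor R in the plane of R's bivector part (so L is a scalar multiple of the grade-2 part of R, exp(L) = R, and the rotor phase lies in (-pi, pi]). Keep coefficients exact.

The scalar part of R is sqrt(2)/2, and that scalar determines the rotor phase on the principal branch; recovering the unit plane as bivector-part over sine of the phase gives L = phase * plane.
Concretely: cos(phase) = sqrt(2)/2 gives phase = ±pi/4, and since phase/sin(phase) is even the sign is immaterial: L = (phase/sin(phase)) * <R>_2 = (sqrt(2)*pi/4) * <R>_2.
Answer: -pi/4*γ23


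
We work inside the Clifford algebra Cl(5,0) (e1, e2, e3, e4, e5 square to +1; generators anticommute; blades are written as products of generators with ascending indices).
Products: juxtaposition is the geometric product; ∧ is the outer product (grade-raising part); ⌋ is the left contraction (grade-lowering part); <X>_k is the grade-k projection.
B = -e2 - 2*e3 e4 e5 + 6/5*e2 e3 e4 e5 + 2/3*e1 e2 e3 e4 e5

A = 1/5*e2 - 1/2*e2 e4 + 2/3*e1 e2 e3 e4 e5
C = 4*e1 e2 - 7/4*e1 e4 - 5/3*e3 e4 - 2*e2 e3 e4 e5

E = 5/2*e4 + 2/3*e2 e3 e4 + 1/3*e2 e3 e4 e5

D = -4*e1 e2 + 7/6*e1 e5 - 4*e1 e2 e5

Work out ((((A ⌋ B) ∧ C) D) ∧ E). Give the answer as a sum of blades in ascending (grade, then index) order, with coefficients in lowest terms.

step 1: 11/45 - 3/5*e3 e5 - 1/3*e1 e3 e5 + 6/25*e3 e4 e5 - 2/15*e1 e3 e4 e5
step 2: 44/45*e1 e2 - 77/180*e1 e4 - 11/27*e3 e4 - 12/5*e1 e2 e3 e5 - 21/20*e1 e3 e4 e5 - 22/45*e2 e3 e4 e5 + 24/25*e1 e2 e3 e4 e5
step 3: 176/45 - 48/5*e3 + 176/45*e5 + 14/5*e2 e3 + 77/45*e2 e4 - 154/135*e2 e5 + 1013/200*e3 e4 - 48/5*e3 e5 + 539/1080*e4 e5 - 88/45*e1 e3 e4 + 133/25*e2 e3 e4 + 77/45*e2 e4 e5 + 96/25*e3 e4 e5 + 143/135*e1 e2 e3 e4 - 1969/810*e1 e3 e4 e5 + 21/5*e2 e3 e4 e5 + 44/27*e1 e2 e3 e4 e5
step 4: 88/9*e4 - 24*e3 e4 - 88/9*e4 e5 + 1297/135*e2 e3 e4 + 77/27*e2 e4 e5 + 24*e3 e4 e5 - 176/135*e2 e3 e4 e5
Answer: 88/9*e4 - 24*e3 e4 - 88/9*e4 e5 + 1297/135*e2 e3 e4 + 77/27*e2 e4 e5 + 24*e3 e4 e5 - 176/135*e2 e3 e4 e5


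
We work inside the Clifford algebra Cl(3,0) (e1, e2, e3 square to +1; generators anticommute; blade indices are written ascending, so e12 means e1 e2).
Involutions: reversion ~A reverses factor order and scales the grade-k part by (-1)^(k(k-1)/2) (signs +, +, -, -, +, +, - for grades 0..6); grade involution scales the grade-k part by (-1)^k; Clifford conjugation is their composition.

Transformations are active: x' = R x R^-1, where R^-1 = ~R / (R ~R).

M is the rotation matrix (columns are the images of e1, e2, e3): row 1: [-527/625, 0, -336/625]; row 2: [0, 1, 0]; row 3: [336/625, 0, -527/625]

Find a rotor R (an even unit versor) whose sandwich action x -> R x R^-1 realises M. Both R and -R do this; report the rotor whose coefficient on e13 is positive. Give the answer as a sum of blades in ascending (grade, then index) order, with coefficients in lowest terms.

Method: write R = a + b12*e12 + b13*e13 + b23*e23 with a^2 + b12^2 + b13^2 + b23^2 = 1 (so R^-1 = ~R). Expanding the columns R e_j ~R gives tr M = 4a^2 - 1 and, from the antisymmetric part, M21 - M12 = -4a*b12, M13 - M31 = 4a*b13, M32 - M23 = -4a*b23.
Here tr M = -429/625, so a^2 = (1 + tr M)/4 = 49/625 and a = ±7/25. Taking a = 7/25: M21 - M12 = 0, M13 - M31 = -672/625, M32 - M23 = 0, giving b12 = 0, b13 = -24/25, b23 = 0, i.e. R = 7/25 - 24/25*e13.
Its e13 coefficient is negative, so report the other preimage -R.
Answer: -7/25 + 24/25*e13. Note: both R and -R realise this M (trace -429/625); the covering map identifies them, and the e13-coefficient sign is the tie-breaker.


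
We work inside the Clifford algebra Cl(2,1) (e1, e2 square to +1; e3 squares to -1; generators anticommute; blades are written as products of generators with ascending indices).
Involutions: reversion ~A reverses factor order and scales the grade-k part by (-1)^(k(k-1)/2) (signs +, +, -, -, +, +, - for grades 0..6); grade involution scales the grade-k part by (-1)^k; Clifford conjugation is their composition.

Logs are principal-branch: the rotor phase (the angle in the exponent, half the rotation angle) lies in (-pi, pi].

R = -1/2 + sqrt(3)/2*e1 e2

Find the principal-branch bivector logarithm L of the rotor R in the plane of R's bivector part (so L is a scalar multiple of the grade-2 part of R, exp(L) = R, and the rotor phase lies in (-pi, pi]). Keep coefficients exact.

The scalar part of R is -1/2, which pins the rotor phase on the principal branch; dividing the bivector part by the sine of that phase recovers the unit plane, and L is the phase times that plane.
Concretely: cos(phase) = -1/2 gives phase = ±2*pi/3, and since phase/sin(phase) is even the sign is immaterial: L = (phase/sin(phase)) * <R>_2 = (4*sqrt(3)*pi/9) * <R>_2.
Answer: 2*pi/3*e1 e2


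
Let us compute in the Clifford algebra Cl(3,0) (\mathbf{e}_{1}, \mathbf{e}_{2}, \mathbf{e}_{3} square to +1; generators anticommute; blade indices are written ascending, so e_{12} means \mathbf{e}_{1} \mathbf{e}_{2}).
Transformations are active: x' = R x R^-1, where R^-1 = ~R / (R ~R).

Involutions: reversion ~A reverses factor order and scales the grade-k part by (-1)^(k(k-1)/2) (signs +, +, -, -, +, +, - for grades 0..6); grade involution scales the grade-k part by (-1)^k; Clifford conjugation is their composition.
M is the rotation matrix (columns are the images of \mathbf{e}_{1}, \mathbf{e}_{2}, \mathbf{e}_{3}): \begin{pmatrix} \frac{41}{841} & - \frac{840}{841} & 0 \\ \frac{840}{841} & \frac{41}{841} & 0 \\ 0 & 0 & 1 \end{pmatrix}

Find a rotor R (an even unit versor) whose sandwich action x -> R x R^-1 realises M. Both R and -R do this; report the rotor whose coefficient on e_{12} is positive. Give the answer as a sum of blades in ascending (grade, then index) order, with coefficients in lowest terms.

Method: write R = a + b12*e_{12} + b13*e_{13} + b23*e_{23} with a^2 + b12^2 + b13^2 + b23^2 = 1 (so R^-1 = ~R). Expanding the columns R e_j ~R gives tr M = 4a^2 - 1 and, from the antisymmetric part, M21 - M12 = -4a*b12, M13 - M31 = 4a*b13, M32 - M23 = -4a*b23.
Here tr M = \frac{923}{841}, so a^2 = (1 + tr M)/4 = \frac{441}{841} and a = ±\frac{21}{29}. Taking a = \frac{21}{29}: M21 - M12 = \frac{1680}{841}, M13 - M31 = 0, M32 - M23 = 0, giving b12 = -\frac{20}{29}, b13 = 0, b23 = 0, i.e. R = \frac{21}{29} - \frac{20}{29} e_{12}.
Its e_{12} coefficient is negative, so report the other preimage -R.
Answer: -\frac{21}{29} + \frac{20}{29} e_{12}. Uniqueness: Spin(3) -> SO(3) maps R and -R to the same rotation of trace \frac{923}{841}; fixing the sign of the e_{12} coefficient removes the ambiguity.


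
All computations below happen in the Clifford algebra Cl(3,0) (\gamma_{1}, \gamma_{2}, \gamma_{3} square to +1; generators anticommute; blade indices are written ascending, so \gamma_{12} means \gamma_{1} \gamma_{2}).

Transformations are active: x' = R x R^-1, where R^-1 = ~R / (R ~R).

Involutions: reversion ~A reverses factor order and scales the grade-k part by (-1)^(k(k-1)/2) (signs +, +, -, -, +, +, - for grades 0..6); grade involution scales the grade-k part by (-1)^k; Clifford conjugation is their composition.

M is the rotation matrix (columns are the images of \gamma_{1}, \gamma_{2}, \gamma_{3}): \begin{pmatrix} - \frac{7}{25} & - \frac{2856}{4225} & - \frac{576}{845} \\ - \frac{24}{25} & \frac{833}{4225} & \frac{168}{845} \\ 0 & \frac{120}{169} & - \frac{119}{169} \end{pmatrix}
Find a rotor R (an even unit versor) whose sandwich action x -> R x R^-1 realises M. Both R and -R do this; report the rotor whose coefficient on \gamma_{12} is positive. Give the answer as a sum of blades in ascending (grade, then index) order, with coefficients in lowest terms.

Method: write R = a + b12*\gamma_{12} + b13*\gamma_{13} + b23*\gamma_{23} with a^2 + b12^2 + b13^2 + b23^2 = 1 (so R^-1 = ~R). Expanding the columns R e_j ~R gives tr M = 4a^2 - 1 and, from the antisymmetric part, M21 - M12 = -4a*b12, M13 - M31 = 4a*b13, M32 - M23 = -4a*b23.
Here tr M = -\frac{133}{169}, so a^2 = (1 + tr M)/4 = \frac{9}{169} and a = ±\frac{3}{13}. Taking a = \frac{3}{13}: M21 - M12 = -\frac{48}{169}, M13 - M31 = -\frac{576}{845}, M32 - M23 = \frac{432}{845}, giving b12 = \frac{4}{13}, b13 = -\frac{48}{65}, b23 = -\frac{36}{65}, i.e. R = \frac{3}{13} + \frac{4}{13} \gamma_{12} - \frac{48}{65} \gamma_{13} - \frac{36}{65} \gamma_{23}.
Its \gamma_{12} coefficient is already positive.
Answer: \frac{3}{13} + \frac{4}{13} \gamma_{12} - \frac{48}{65} \gamma_{13} - \frac{36}{65} \gamma_{23}. Key observation: the double cover Spin(3) -> SO(3) sends R and -R to the same matrix (trace -\frac{133}{169} here), so the stated sign of the \gamma_{12} coefficient is what selects one sheet.


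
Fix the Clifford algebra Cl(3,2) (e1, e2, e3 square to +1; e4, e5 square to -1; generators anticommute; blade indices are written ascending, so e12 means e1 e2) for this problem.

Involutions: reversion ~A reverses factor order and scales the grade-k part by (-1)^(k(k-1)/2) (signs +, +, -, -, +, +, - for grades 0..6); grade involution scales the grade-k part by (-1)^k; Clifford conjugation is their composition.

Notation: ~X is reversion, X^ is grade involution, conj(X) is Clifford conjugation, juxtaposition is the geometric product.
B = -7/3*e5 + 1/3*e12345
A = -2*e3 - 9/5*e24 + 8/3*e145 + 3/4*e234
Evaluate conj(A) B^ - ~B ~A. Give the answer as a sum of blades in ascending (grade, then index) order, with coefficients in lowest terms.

first term: -56/9*e14 + 1/4*e15 + 8/9*e23 + 14/3*e35 + 3/5*e135 + 21/5*e245 - 2/3*e1245 + 7/4*e2345
second term: -56/9*e14 + 1/4*e15 + 8/9*e23 - 14/3*e35 - 3/5*e135 - 21/5*e245 - 2/3*e1245 - 7/4*e2345
Answer: 28/3*e35 + 6/5*e135 + 42/5*e245 + 7/2*e2345


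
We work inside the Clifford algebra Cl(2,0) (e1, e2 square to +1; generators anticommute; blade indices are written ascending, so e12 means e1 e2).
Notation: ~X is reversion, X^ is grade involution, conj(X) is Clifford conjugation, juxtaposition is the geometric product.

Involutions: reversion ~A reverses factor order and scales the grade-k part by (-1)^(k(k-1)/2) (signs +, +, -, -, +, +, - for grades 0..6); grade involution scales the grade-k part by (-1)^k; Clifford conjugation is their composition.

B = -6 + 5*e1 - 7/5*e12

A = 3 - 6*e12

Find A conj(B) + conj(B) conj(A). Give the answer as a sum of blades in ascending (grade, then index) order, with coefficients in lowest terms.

first term: -48/5 - 15*e1 - 30*e2 + 201/5*e12
second term: -132/5 - 15*e1 - 30*e2 - 159/5*e12
Answer: -36 - 30*e1 - 60*e2 + 42/5*e12


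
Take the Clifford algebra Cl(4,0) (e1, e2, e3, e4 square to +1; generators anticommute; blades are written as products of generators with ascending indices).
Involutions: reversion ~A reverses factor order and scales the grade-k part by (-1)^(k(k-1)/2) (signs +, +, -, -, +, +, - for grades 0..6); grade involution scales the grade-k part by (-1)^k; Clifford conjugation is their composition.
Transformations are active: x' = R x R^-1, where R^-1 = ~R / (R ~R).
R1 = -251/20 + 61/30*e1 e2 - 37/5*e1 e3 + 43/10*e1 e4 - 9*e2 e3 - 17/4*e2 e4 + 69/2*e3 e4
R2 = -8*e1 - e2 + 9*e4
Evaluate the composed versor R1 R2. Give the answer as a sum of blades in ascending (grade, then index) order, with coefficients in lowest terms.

Distribute over the terms of R2 (each basis-blade product reordered to ascending indices, repeated generators contracted through their squares):
R1 (-8*e1) = 502/5*e1 + 244/15*e2 - 296/5*e3 + 172/5*e4 + 72*e1 e2 e3 + 34*e1 e2 e4 - 276*e1 e3 e4
R1 (-e2) = -61/30*e1 + 251/20*e2 - 9*e3 - 17/4*e4 - 37/5*e1 e2 e3 + 43/10*e1 e2 e4 - 69/2*e2 e3 e4
R1 (9*e4) = 387/10*e1 - 153/4*e2 + 621/2*e3 - 2259/20*e4 + 183/10*e1 e2 e4 - 333/5*e1 e3 e4 - 81*e2 e3 e4
Summing the partial products and collecting blades:
Answer: 2056/15*e1 - 283/30*e2 + 2423/10*e3 - 414/5*e4 + 323/5*e1 e2 e3 + 283/5*e1 e2 e4 - 1713/5*e1 e3 e4 - 231/2*e2 e3 e4


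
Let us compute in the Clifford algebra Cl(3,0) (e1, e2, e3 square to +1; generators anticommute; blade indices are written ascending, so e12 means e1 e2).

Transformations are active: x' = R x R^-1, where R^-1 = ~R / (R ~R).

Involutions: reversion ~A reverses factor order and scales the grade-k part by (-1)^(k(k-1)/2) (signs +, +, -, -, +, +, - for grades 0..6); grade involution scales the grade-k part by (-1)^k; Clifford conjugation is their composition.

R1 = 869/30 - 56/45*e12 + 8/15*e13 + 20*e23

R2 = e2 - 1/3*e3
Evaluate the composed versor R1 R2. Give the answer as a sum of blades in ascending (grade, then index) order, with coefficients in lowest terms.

Distribute over the terms of R2 (each basis-blade product reordered to ascending indices, repeated generators contracted through their squares):
R1 (e2) = -56/45*e1 + 869/30*e2 - 20*e3 - 8/15*e123
R1 (-1/3*e3) = -8/45*e1 - 20/3*e2 - 869/90*e3 + 56/135*e123
Summing the partial products and collecting blades:
Answer: -64/45*e1 + 223/10*e2 - 2669/90*e3 - 16/135*e123


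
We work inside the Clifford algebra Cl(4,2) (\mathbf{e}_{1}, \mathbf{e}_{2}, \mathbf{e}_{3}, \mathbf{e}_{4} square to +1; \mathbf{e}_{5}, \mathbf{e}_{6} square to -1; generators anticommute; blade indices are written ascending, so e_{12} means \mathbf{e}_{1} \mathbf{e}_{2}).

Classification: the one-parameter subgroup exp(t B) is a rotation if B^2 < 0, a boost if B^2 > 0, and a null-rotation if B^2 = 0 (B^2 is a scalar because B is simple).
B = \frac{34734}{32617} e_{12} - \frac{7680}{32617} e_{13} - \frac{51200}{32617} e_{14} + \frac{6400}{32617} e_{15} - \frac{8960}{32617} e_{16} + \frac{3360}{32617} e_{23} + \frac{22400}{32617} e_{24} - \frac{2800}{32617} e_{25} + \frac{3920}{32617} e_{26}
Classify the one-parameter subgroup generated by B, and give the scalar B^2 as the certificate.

B^2 term by term: the squares give (\frac{34734}{32617})^2*(e_{12})^2 + (-\frac{7680}{32617})^2*(e_{13})^2 + (-\frac{51200}{32617})^2*(e_{14})^2 + (\frac{6400}{32617})^2*(e_{15})^2 + (-\frac{8960}{32617})^2*(e_{16})^2 + (\frac{3360}{32617})^2*(e_{23})^2 + (\frac{22400}{32617})^2*(e_{24})^2 + (-\frac{2800}{32617})^2*(e_{25})^2 + (\frac{3920}{32617})^2*(e_{26})^2 = \frac{1206450756}{1063868689}*(-1) + \frac{58982400}{1063868689}*(-1) + \frac{2621440000}{1063868689}*(-1) + \frac{40960000}{1063868689}*(+1) + \frac{80281600}{1063868689}*(+1) + \frac{11289600}{1063868689}*(-1) + \frac{501760000}{1063868689}*(-1) + \frac{7840000}{1063868689}*(+1) + \frac{15366400}{1063868689}*(+1) = -4 (each basis 2-blade squares to minus the product of its generators' squares); cross terms between blades sharing an index anticommute and cancel; the commuting (index-disjoint) pairs give grade-4 terms 2*c*c'*(blade product), which cancel blade by blade — e_{1234}: \frac{344064000}{1063868689} - \frac{344064000}{1063868689} = 0; e_{1235}: -\frac{43008000}{1063868689} + \frac{43008000}{1063868689} = 0; e_{1236}: \frac{60211200}{1063868689} - \frac{60211200}{1063868689} = 0; e_{1245}: -\frac{286720000}{1063868689} + \frac{286720000}{1063868689} = 0; e_{1246}: \frac{401408000}{1063868689} - \frac{401408000}{1063868689} = 0; e_{1256}: -\frac{50176000}{1063868689} + \frac{50176000}{1063868689} = 0 — confirming B is simple. So B^2 = -4.
Answer: rotation, certificate B^2 = -4. Why this suffices: the scalar -4 survives any versor conjugation, so its sign alone determines the class however B is presented.


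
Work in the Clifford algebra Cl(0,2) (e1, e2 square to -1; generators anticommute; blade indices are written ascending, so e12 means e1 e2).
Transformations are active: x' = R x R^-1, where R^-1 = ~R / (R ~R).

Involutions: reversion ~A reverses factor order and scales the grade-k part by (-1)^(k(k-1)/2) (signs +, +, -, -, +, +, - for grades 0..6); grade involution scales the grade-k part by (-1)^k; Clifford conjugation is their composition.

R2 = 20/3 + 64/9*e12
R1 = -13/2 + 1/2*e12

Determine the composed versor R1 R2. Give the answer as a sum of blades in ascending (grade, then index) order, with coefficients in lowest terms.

Distribute over the terms of R1 (each basis-blade product reordered to ascending indices, repeated generators contracted through their squares):
(-13/2) R2 = -130/3 - 416/9*e12
(1/2*e12) R2 = -32/9 + 10/3*e12
Summing the partial products and collecting blades:
Answer: -422/9 - 386/9*e12


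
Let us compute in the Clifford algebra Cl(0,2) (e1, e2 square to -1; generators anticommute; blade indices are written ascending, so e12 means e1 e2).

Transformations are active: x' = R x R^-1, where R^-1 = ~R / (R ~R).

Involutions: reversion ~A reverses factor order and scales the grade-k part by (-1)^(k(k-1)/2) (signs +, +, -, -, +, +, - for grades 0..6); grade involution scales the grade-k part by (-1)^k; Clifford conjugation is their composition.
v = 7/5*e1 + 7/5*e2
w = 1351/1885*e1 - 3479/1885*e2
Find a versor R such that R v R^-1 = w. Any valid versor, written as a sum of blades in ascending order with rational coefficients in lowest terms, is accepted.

R = v + w = 798/377*e1 - 168/377*e2 works: the equal norms (-98/25) guarantee its sandwich swaps v into w.
Answer: 798/377*e1 - 168/377*e2


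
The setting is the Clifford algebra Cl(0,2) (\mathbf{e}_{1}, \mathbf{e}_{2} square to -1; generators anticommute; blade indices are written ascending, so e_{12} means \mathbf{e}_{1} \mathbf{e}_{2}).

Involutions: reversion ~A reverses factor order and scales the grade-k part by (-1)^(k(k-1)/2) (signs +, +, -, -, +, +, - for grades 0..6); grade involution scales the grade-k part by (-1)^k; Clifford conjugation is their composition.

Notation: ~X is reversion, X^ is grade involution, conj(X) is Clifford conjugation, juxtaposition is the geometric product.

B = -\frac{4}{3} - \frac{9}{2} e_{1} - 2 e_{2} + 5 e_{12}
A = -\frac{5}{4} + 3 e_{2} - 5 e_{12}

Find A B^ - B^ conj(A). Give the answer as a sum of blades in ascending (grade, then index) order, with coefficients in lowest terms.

first term: \frac{62}{3} + \frac{155}{8} e_{1} - 29 e_{2} - \frac{157}{12} e_{12}
second term: -\frac{52}{3} + \frac{155}{8} e_{1} - 21 e_{2} - \frac{317}{12} e_{12}
Answer: 38 - 8 e_{2} + \frac{40}{3} e_{12}


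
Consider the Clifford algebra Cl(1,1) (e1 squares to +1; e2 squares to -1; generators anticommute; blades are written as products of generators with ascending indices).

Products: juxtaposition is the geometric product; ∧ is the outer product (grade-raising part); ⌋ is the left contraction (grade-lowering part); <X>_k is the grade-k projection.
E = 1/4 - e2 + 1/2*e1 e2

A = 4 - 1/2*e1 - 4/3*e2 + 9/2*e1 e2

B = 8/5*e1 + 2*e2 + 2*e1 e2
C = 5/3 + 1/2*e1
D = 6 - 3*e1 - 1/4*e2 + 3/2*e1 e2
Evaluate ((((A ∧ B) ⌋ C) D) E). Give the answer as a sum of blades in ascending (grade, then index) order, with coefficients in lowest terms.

step 1: 32/5*e1 + 8*e2 + 137/15*e1 e2
step 2: 16/5
step 3: 96/5 - 48/5*e1 - 4/5*e2 + 24/5*e1 e2
step 4: 32/5 + 2*e1 - 121/5*e2 + 102/5*e1 e2
Answer: 32/5 + 2*e1 - 121/5*e2 + 102/5*e1 e2


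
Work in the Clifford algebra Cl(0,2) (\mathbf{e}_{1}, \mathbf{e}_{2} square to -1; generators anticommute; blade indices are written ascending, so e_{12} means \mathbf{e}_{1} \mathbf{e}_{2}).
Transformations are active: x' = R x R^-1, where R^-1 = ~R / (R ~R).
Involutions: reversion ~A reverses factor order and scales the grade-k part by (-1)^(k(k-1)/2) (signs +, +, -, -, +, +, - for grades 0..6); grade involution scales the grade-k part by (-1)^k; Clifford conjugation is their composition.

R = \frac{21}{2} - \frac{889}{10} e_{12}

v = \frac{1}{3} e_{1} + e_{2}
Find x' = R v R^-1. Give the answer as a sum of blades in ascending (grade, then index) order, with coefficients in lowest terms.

~R = \frac{21}{2} + \frac{889}{10} e_{12}, and R ~R = \frac{400673}{50}, so R^-1 = ~R / (\frac{400673}{50}).
R v = \frac{462}{5} e_{1} - \frac{287}{15} e_{2}
Answer: -\frac{2237}{24531} e_{1} - \frac{8587}{8177} e_{2}


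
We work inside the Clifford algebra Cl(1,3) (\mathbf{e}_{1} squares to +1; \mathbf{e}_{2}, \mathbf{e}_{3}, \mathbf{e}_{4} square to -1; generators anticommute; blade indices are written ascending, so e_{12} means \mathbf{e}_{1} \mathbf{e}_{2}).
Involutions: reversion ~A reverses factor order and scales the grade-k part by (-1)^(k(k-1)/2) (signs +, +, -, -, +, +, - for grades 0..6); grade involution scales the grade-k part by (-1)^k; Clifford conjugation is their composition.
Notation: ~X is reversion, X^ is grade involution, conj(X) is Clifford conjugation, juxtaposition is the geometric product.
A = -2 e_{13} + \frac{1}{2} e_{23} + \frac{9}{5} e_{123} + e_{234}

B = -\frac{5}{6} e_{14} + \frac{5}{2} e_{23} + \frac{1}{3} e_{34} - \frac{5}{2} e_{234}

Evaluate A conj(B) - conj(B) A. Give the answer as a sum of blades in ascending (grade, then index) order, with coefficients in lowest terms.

first term: -\frac{5}{4} + \frac{9}{2} e_{1} + \frac{1}{3} e_{2} + \frac{15}{4} e_{4} + 5 e_{12} + \frac{23}{6} e_{14} + \frac{1}{6} e_{24} + \frac{5}{3} e_{34} + \frac{5}{6} e_{123} + \frac{28}{5} e_{124} + \frac{3}{2} e_{234} + \frac{5}{12} e_{1234}
second term: -\frac{5}{4} + \frac{9}{2} e_{1} + \frac{1}{3} e_{2} + \frac{15}{4} e_{4} - 5 e_{12} - \frac{23}{6} e_{14} - \frac{1}{6} e_{24} - \frac{5}{3} e_{34} - \frac{5}{6} e_{123} - \frac{28}{5} e_{124} - \frac{3}{2} e_{234} + \frac{5}{12} e_{1234}
Answer: 10 e_{12} + \frac{23}{3} e_{14} + \frac{1}{3} e_{24} + \frac{10}{3} e_{34} + \frac{5}{3} e_{123} + \frac{56}{5} e_{124} + 3 e_{234}


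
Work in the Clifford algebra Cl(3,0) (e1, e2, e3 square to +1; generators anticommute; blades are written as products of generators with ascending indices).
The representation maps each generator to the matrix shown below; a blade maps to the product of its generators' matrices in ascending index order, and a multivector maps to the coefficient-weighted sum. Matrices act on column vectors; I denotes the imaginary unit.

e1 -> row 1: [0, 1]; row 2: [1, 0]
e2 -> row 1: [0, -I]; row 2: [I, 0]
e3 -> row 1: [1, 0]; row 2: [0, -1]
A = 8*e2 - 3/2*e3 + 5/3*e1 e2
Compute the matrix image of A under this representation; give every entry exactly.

Bivector images (products of the table entries): rho(e1 e2) = rho(e1)rho(e2) = row 1: [I, 0]; row 2: [0, -I].
M = (8)*rho(e2) + (-3/2)*rho(e3) + (5/3)*rho(e1 e2), summed entrywise:
Answer: row 1: [-3/2 + 5*I/3, -8*I]; row 2: [8*I, 3/2 - 5*I/3]


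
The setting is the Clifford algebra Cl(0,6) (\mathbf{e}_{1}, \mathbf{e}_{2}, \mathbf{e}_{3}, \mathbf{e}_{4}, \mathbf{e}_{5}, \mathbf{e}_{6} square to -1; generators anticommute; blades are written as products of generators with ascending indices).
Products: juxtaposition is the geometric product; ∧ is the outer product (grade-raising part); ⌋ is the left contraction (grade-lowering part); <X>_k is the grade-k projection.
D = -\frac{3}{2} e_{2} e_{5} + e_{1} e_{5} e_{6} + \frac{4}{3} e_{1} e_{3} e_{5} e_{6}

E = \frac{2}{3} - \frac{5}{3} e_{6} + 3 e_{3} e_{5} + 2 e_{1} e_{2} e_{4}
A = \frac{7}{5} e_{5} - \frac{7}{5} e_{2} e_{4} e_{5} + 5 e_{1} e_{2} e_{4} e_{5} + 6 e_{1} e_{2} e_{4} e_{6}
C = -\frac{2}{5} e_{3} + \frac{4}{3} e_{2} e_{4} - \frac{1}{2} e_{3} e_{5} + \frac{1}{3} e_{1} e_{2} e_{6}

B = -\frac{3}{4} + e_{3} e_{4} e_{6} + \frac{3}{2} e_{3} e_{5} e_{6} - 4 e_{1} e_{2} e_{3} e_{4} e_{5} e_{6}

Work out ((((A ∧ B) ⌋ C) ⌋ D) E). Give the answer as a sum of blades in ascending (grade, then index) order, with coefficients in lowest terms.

step 1: -\frac{21}{20} e_{5} + \frac{21}{20} e_{2} e_{4} e_{5} - \frac{15}{4} e_{1} e_{2} e_{4} e_{5} - \frac{9}{2} e_{1} e_{2} e_{4} e_{6} + \frac{7}{5} e_{3} e_{4} e_{5} e_{6}
step 2: \frac{21}{40} e_{3}
step 3: \frac{7}{10} e_{1} e_{5} e_{6}
step 4: \frac{7}{6} e_{1} e_{5} + \frac{21}{10} e_{1} e_{3} e_{6} + \frac{7}{15} e_{1} e_{5} e_{6} - \frac{7}{5} e_{2} e_{4} e_{5} e_{6}
Answer: \frac{7}{6} e_{1} e_{5} + \frac{21}{10} e_{1} e_{3} e_{6} + \frac{7}{15} e_{1} e_{5} e_{6} - \frac{7}{5} e_{2} e_{4} e_{5} e_{6}


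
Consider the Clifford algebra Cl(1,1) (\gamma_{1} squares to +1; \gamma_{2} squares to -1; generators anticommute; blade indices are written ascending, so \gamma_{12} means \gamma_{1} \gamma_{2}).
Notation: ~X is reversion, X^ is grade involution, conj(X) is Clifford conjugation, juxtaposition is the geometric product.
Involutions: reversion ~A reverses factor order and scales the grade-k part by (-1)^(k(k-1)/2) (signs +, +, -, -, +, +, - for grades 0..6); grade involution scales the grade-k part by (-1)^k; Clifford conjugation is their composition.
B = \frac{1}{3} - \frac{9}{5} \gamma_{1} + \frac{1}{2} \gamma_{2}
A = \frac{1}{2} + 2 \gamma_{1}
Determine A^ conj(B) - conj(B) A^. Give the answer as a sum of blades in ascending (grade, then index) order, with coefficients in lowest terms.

first term: -\frac{103}{30} + \frac{7}{30} \gamma_{1} - \frac{1}{4} \gamma_{2} + \gamma_{12}
second term: -\frac{103}{30} + \frac{7}{30} \gamma_{1} - \frac{1}{4} \gamma_{2} - \gamma_{12}
Answer: 2 \gamma_{12}


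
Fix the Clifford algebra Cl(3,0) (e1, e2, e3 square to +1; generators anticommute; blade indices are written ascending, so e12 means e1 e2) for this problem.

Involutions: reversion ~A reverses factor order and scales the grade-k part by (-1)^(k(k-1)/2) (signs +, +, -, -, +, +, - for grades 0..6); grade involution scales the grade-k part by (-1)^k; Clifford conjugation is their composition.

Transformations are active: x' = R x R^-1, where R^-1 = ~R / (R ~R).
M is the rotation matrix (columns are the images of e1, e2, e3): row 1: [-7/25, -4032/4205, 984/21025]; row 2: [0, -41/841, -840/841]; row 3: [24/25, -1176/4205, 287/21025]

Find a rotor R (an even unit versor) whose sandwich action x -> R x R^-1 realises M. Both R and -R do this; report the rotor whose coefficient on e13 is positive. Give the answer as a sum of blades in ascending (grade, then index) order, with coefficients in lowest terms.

Method: write R = a + b12*e12 + b13*e13 + b23*e23 with a^2 + b12^2 + b13^2 + b23^2 = 1 (so R^-1 = ~R). Expanding the columns R e_j ~R gives tr M = 4a^2 - 1 and, from the antisymmetric part, M21 - M12 = -4a*b12, M13 - M31 = 4a*b13, M32 - M23 = -4a*b23.
Here tr M = -265/841, so a^2 = (1 + tr M)/4 = 144/841 and a = ±12/29. Taking a = 12/29: M21 - M12 = 4032/4205, M13 - M31 = -768/841, M32 - M23 = 3024/4205, giving b12 = -84/145, b13 = -16/29, b23 = -63/145, i.e. R = 12/29 - 84/145*e12 - 16/29*e13 - 63/145*e23.
Its e13 coefficient is negative, so report the other preimage -R.
Answer: -12/29 + 84/145*e12 + 16/29*e13 + 63/145*e23. Recall the cover is two-to-one: with M of trace -265/841, both preimages act alike, and the stated e13 sign chooses the sheet.


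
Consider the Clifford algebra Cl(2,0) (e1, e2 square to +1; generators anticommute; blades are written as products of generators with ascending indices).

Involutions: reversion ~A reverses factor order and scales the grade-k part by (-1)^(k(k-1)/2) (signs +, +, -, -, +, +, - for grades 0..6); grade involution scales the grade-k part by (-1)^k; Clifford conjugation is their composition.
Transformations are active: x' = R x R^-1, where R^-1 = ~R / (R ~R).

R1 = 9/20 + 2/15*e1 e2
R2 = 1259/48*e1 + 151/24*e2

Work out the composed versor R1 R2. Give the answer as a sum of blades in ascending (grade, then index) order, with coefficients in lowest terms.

Distribute over the terms of R1 (each basis-blade product reordered to ascending indices, repeated generators contracted through their squares):
(9/20) R2 = 3777/320*e1 + 453/160*e2
(2/15*e1 e2) R2 = 151/180*e1 - 1259/360*e2
Summing the partial products and collecting blades:
Answer: 36409/2880*e1 - 959/1440*e2


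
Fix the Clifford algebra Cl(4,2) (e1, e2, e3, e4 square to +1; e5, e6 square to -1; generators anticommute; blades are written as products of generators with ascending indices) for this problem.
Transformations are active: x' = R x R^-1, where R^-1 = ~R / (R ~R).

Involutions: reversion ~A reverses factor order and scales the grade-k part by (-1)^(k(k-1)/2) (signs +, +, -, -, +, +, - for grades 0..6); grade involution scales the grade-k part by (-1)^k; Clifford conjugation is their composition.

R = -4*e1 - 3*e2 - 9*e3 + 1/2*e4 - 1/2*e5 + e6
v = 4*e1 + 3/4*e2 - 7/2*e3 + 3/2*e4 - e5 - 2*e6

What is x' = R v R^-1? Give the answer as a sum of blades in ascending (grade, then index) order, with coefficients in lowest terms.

~R = -4*e1 - 3*e2 - 9*e3 + 1/2*e4 - 1/2*e5 + e6, and R ~R = 105, so R^-1 = ~R / (105).
R v = 31/2 + 9*e1 e2 + 50*e1 e3 - 8*e1 e4 + 6*e1 e5 + 4*e1 e6 + 69/4*e2 e3 - 39/8*e2 e4 + 27/8*e2 e5 + 21/4*e2 e6 - 47/4*e3 e4 + 29/4*e3 e5 + 43/2*e3 e6 + 1/4*e4 e5 - 5/2*e4 e6 + 2*e5 e6
Answer: -544/105*e1 - 229/140*e2 + 59/70*e3 - 142/105*e4 + 179/210*e5 + 241/105*e6


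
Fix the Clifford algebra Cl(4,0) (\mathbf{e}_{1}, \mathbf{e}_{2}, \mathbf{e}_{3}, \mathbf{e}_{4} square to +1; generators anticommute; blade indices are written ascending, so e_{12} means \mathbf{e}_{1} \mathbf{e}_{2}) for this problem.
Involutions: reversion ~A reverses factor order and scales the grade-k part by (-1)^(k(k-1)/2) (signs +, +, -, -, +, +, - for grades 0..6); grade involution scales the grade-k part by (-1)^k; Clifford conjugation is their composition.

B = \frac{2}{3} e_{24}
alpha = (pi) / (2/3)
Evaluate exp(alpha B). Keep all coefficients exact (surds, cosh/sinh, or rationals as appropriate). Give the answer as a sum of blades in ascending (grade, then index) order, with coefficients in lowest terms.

B^2 = (\frac{2}{3})^2*(e_{24})^2 = \frac{4}{9}*(-1) = -\frac{4}{9} (a basis 2-blade squares to minus the product of its generators' squares).
B^2 = -\frac{4}{9} — a negative square means the series sums to a rotation: l = \frac{2}{3}, alpha*l = \pi, so exp(alpha B) = cos(\pi) + (sin(\pi)/(\frac{2}{3}))*B = -1 + (0)*B.
Answer: -1


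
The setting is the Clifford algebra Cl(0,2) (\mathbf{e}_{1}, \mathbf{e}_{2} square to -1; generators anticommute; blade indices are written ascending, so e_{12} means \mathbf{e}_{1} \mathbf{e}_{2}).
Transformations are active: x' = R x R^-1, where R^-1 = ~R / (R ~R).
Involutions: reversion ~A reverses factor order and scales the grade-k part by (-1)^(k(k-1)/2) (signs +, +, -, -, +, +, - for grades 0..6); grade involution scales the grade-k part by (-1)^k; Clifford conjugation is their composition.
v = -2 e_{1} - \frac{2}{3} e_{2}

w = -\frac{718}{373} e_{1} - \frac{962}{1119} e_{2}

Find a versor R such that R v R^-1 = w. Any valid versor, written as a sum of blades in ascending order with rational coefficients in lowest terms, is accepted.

Here q(v) = q(w) = -\frac{40}{9}; the classical choice R = v + w = -\frac{1464}{373} e_{1} - \frac{1708}{1119} e_{2} then realises v -> w under the sandwich.
Answer: -\frac{1464}{373} e_{1} - \frac{1708}{1119} e_{2}


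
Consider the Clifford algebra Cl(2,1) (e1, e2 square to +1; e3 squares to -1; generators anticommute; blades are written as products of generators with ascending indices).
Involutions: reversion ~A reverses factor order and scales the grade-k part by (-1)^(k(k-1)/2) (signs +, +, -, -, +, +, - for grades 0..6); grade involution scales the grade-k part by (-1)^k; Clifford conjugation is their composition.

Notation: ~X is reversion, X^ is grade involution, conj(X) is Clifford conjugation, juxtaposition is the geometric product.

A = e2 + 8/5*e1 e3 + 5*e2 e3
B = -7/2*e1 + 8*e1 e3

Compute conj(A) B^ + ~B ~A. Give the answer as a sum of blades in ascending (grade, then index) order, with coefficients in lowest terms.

first term: -64/5 + 28/5*e3 + 87/2*e1 e2 - 19/2*e1 e2 e3
second term: 64/5 + 28/5*e3 + 73/2*e1 e2 + 51/2*e1 e2 e3
Answer: 56/5*e3 + 80*e1 e2 + 16*e1 e2 e3


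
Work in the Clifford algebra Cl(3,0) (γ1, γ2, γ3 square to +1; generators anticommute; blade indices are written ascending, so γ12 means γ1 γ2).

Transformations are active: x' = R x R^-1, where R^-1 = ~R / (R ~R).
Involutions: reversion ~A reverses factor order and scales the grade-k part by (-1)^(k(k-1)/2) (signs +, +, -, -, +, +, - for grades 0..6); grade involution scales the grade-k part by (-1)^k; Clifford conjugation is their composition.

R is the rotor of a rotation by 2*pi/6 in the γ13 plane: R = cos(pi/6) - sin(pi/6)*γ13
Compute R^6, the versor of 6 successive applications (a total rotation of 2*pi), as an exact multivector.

Because a rotor carries half the rotation angle, composing 6 copies of this γ13-plane rotor multiplies the phase: 6*(pi/6) = pi, hence R^6 = cos(pi) - sin(pi)*γ13.
cos(pi) = -1 and sin(pi) = 0, so R^6 = -1. The total rotation 2*pi is 1 full turn, so every vector returns to itself, yet the rotor is -1, on the OTHER sheet of the double cover (an odd number of 2*pi turns).
Answer: -1


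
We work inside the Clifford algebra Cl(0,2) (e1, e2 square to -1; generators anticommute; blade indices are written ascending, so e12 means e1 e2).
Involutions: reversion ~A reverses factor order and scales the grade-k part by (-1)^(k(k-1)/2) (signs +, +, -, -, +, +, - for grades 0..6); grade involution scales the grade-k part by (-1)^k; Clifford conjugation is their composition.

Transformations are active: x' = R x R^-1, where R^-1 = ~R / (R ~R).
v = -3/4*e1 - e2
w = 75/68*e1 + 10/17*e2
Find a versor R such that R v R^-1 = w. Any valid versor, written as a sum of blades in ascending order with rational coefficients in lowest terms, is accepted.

R = v + w = 6/17*e1 - 7/17*e2 works: the equal norms (-25/16) guarantee its sandwich swaps v into w.
Answer: 6/17*e1 - 7/17*e2


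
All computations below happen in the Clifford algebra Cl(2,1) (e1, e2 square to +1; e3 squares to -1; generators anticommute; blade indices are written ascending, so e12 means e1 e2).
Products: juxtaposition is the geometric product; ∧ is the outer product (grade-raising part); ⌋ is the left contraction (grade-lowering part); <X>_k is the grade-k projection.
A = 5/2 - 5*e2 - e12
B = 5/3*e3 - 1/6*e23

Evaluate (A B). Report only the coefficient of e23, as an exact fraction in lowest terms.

step 1: 5*e3 + 1/6*e13 - 35/4*e23 - 5/3*e123
Answer: -35/4


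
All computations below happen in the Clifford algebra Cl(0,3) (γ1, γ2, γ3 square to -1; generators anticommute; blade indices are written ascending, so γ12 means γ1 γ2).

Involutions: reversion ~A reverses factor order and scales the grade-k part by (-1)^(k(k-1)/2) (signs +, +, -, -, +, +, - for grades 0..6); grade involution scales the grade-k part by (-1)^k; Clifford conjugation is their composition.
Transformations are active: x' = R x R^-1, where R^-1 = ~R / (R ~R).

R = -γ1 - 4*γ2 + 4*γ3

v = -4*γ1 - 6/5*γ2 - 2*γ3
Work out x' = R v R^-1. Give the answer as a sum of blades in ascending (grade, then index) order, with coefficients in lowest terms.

~R = -γ1 - 4*γ2 + 4*γ3, and R ~R = -33, so R^-1 = ~R / (-33).
R v = -4/5 - 74/5*γ12 + 18*γ13 + 64/5*γ23
Answer: 652/165*γ1 + 166/165*γ2 + 362/165*γ3
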